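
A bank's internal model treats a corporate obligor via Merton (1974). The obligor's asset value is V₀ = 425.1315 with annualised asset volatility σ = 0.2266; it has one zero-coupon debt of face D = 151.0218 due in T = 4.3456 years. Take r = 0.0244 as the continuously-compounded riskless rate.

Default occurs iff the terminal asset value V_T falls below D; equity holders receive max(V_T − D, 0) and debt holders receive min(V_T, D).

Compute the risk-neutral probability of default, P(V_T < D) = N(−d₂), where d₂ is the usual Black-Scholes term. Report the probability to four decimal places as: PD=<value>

d₁ = [ln(V₀/D) + (r + σ²/2)T] / (σ√T)
   = [ln(425.1315/151.0218) + (0.0244 + 0.5·0.2266²)·4.3456] / (0.2266·√4.3456)
   = [1.034974 + 0.217601] / 0.472373 = 2.651667
d₂ = d₁ − σ√T = 2.651667 − 0.472373 = 2.179294
risk-neutral PD = N(−d₂) = N(-2.179294) = 0.014655

PD=0.0147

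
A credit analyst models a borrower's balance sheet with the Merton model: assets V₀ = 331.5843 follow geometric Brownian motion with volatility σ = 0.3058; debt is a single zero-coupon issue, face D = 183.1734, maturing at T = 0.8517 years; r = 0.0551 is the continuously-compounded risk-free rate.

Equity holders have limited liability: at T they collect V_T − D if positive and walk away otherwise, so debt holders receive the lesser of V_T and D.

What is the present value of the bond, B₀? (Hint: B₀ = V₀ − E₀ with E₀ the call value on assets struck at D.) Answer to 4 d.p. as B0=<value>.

B0=174.5059

d₁ = [ln(V₀/D) + (r + σ²/2)T] / (σ√T)
   = [ln(331.5843/183.1734) + (0.0551 + 0.5·0.3058²)·0.8517] / (0.3058·√0.8517)
   = [0.593449 + 0.086751] / 0.282215 = 2.410216
d₂ = d₁ − σ√T = 2.410216 − 0.282215 = 2.128001
N(d₁) = 0.992028,  N(d₂) = 0.983331,  e^(−rT) = 0.954155
E₀ = V₀·N(d₁) − D·e^(−rT)·N(d₂)
   = 331.5843·0.992028 − 183.1734·0.954155·0.983331 = 157.078419
B₀ = V₀ − E₀ = 331.5843 − 157.078419 = 174.505881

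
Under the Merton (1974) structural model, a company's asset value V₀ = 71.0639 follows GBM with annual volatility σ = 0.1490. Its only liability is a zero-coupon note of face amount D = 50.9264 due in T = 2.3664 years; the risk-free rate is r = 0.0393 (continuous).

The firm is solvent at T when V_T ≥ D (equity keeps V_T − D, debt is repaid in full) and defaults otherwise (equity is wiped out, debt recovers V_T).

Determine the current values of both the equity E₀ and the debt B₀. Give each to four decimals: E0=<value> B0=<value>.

E0=24.8208 B0=46.2431

d₁ = [ln(V₀/D) + (r + σ²/2)T] / (σ√T)
   = [ln(71.0639/50.9264) + (0.0393 + 0.5·0.1490²)·2.3664] / (0.1490·√2.3664)
   = [0.333198 + 0.119268] / 0.229208 = 1.974037
d₂ = d₁ − σ√T = 1.974037 − 0.229208 = 1.744829
N(d₁) = 0.975811,  N(d₂) = 0.959493,  e^(−rT) = 0.911194
E₀ = V₀·N(d₁) − D·e^(−rT)·N(d₂)
   = 71.0639·0.975811 − 50.9264·0.911194·0.959493 = 24.820821
B₀ = V₀ − E₀ = 71.0639 − 24.820821 = 46.243079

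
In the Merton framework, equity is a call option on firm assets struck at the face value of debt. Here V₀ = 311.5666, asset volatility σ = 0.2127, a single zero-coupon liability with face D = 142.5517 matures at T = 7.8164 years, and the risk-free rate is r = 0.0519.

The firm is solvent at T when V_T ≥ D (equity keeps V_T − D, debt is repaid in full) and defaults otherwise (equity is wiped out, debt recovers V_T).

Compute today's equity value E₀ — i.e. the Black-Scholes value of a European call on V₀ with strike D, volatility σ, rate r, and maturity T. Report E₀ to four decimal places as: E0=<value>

E0=217.3974

d₁ = [ln(V₀/D) + (r + σ²/2)T] / (σ√T)
   = [ln(311.5666/142.5517) + (0.0519 + 0.5·0.2127²)·7.8164] / (0.2127·√7.8164)
   = [0.781908 + 0.582483] / 0.594663 = 2.294395
d₂ = d₁ − σ√T = 2.294395 − 0.594663 = 1.699732
N(d₁) = 0.989116,  N(d₂) = 0.955409,  e^(−rT) = 0.666529
E₀ = V₀·N(d₁) − D·e^(−rT)·N(d₂)
   = 311.5666·0.989116 − 142.5517·0.666529·0.955409 = 217.397428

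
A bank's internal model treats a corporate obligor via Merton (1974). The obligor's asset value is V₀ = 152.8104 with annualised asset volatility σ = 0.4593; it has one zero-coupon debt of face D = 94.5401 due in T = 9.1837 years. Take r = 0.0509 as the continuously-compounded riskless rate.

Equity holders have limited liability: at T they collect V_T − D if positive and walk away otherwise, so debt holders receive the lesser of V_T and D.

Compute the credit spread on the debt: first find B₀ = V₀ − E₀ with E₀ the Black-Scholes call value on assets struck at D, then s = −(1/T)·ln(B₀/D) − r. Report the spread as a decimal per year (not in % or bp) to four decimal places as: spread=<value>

d₁ = [ln(V₀/D) + (r + σ²/2)T] / (σ√T)
   = [ln(152.8104/94.5401) + (0.0509 + 0.5·0.4593²)·9.1837] / (0.4593·√9.1837)
   = [0.480174 + 1.436131] / 1.391891 = 1.376763
d₂ = d₁ − σ√T = 1.376763 − 1.391891 = -0.015128
N(d₁) = 0.915707,  N(d₂) = 0.493965,  e^(−rT) = 0.626598
E₀ = V₀·N(d₁) − D·e^(−rT)·N(d₂)
   = 152.8104·0.915707 − 94.5401·0.626598·0.493965 = 110.667785
B₀ = V₀ − E₀ = 152.8104 − 110.667785 = 42.142615
spread = −(1/T)·ln(B₀/D) − r = −(1/9.1837)·ln(42.142615/94.5401) − 0.0509 = 0.03707812

spread=0.0371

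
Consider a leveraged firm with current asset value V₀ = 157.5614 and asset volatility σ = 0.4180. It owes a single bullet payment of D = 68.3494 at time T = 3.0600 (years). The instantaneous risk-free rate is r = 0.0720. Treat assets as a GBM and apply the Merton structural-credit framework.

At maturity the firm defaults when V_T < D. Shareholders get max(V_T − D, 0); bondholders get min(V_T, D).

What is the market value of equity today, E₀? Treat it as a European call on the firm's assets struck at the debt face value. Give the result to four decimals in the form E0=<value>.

d₁ = [ln(V₀/D) + (r + σ²/2)T] / (σ√T)
   = [ln(157.5614/68.3494) + (0.0720 + 0.5·0.4180²)·3.0600] / (0.4180·√3.0600)
   = [0.835182 + 0.487648] / 0.731201 = 1.809119
d₂ = d₁ − σ√T = 1.809119 − 0.731201 = 1.077917
N(d₁) = 0.964784,  N(d₂) = 0.859465,  e^(−rT) = 0.802262
E₀ = V₀·N(d₁) − D·e^(−rT)·N(d₂)
   = 157.5614·0.964784 − 68.3494·0.802262·0.859465 = 104.884677

E0=104.8847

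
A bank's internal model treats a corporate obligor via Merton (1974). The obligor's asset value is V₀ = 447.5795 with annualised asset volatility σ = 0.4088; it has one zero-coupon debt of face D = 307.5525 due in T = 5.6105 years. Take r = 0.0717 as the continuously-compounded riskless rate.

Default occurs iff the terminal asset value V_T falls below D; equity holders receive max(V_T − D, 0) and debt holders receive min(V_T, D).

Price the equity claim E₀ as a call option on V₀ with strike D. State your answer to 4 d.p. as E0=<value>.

d₁ = [ln(V₀/D) + (r + σ²/2)T] / (σ√T)
   = [ln(447.5795/307.5525) + (0.0717 + 0.5·0.4088²)·5.6105] / (0.4088·√5.6105)
   = [0.375208 + 0.871079] / 0.968304 = 1.287083
d₂ = d₁ − σ√T = 1.287083 − 0.968304 = 0.318779
N(d₁) = 0.900967,  N(d₂) = 0.625053,  e^(−rT) = 0.668798
E₀ = V₀·N(d₁) − D·e^(−rT)·N(d₂)
   = 447.5795·0.900967 − 307.5525·0.668798·0.625053 = 274.686995

E0=274.6870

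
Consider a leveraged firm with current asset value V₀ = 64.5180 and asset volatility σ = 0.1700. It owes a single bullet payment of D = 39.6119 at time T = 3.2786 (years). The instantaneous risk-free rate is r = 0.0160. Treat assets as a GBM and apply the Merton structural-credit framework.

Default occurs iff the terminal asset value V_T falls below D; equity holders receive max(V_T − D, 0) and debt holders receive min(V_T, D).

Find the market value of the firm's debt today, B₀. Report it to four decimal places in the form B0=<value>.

d₁ = [ln(V₀/D) + (r + σ²/2)T] / (σ√T)
   = [ln(64.5180/39.6119) + (0.0160 + 0.5·0.1700²)·3.2786] / (0.1700·√3.2786)
   = [0.487815 + 0.099833] / 0.307817 = 1.909080
d₂ = d₁ − σ√T = 1.909080 − 0.307817 = 1.601263
N(d₁) = 0.971874,  N(d₂) = 0.945341,  e^(−rT) = 0.948895
E₀ = V₀·N(d₁) − D·e^(−rT)·N(d₂)
   = 64.5180·0.971874 − 39.6119·0.948895·0.945341 = 27.170368
B₀ = V₀ − E₀ = 64.5180 − 27.170368 = 37.347632

B0=37.3476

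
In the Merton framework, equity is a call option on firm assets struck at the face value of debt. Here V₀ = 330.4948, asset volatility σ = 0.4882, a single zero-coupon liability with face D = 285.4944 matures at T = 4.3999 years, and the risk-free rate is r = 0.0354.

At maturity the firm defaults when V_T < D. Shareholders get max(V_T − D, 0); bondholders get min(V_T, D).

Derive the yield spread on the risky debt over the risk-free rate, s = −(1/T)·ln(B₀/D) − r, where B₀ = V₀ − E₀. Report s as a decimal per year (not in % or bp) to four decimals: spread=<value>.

spread=0.0817

d₁ = [ln(V₀/D) + (r + σ²/2)T] / (σ√T)
   = [ln(330.4948/285.4944) + (0.0354 + 0.5·0.4882²)·4.3999] / (0.4882·√4.3999)
   = [0.146369 + 0.680091] / 1.024045 = 0.807054
d₂ = d₁ − σ√T = 0.807054 − 1.024045 = -0.216992
N(d₁) = 0.790182,  N(d₂) = 0.414107,  e^(−rT) = 0.855768
E₀ = V₀·N(d₁) − D·e^(−rT)·N(d₂)
   = 330.4948·0.790182 − 285.4944·0.855768·0.414107 = 159.977692
B₀ = V₀ − E₀ = 330.4948 − 159.977692 = 170.517108
spread = −(1/T)·ln(B₀/D) − r = −(1/4.3999)·ln(170.517108/285.4944) − 0.0354 = 0.08173602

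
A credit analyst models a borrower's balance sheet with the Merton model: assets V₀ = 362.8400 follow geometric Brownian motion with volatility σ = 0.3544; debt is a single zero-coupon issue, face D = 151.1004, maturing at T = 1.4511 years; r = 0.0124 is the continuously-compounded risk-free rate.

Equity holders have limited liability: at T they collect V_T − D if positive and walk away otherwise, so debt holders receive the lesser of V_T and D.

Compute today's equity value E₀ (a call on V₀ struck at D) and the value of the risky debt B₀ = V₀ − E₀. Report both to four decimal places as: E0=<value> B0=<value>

E0=215.0737 B0=147.7663

d₁ = [ln(V₀/D) + (r + σ²/2)T] / (σ√T)
   = [ln(362.8400/151.1004) + (0.0124 + 0.5·0.3544²)·1.4511] / (0.3544·√1.4511)
   = [0.876017 + 0.109122] / 0.426916 = 2.307573
d₂ = d₁ − σ√T = 2.307573 − 0.426916 = 1.880657
N(d₁) = 0.989489,  N(d₂) = 0.969991,  e^(−rT) = 0.982167
E₀ = V₀·N(d₁) − D·e^(−rT)·N(d₂)
   = 362.8400·0.989489 − 151.1004·0.982167·0.969991 = 215.073712
B₀ = V₀ − E₀ = 362.8400 − 215.073712 = 147.766288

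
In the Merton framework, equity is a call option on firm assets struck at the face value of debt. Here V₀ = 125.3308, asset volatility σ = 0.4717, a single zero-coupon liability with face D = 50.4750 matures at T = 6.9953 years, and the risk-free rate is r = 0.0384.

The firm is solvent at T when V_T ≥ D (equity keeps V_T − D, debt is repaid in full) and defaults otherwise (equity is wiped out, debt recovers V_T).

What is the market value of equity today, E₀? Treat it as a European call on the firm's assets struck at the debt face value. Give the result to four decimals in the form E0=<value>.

d₁ = [ln(V₀/D) + (r + σ²/2)T] / (σ√T)
   = [ln(125.3308/50.4750) + (0.0384 + 0.5·0.4717²)·6.9953] / (0.4717·√6.9953)
   = [0.909478 + 1.046850] / 1.247582 = 1.568096
d₂ = d₁ − σ√T = 1.568096 − 1.247582 = 0.320514
N(d₁) = 0.941571,  N(d₂) = 0.625711,  e^(−rT) = 0.764434
E₀ = V₀·N(d₁) − D·e^(−rT)·N(d₂)
   = 125.3308·0.941571 − 50.4750·0.764434·0.625711 = 93.864873

E0=93.8649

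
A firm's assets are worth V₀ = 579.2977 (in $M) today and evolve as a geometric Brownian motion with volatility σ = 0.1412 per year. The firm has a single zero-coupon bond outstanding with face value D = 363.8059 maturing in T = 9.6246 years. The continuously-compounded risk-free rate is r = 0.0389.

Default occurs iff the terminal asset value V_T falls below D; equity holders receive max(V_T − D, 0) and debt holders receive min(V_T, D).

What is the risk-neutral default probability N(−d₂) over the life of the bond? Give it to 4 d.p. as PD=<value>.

PD=0.0448

d₁ = [ln(V₀/D) + (r + σ²/2)T] / (σ√T)
   = [ln(579.2977/363.8059) + (0.0389 + 0.5·0.1412²)·9.6246] / (0.1412·√9.6246)
   = [0.465196 + 0.470342] / 0.438052 = 2.135676
d₂ = d₁ − σ√T = 2.135676 − 0.438052 = 1.697624
risk-neutral PD = N(−d₂) = N(-1.697624) = 0.044789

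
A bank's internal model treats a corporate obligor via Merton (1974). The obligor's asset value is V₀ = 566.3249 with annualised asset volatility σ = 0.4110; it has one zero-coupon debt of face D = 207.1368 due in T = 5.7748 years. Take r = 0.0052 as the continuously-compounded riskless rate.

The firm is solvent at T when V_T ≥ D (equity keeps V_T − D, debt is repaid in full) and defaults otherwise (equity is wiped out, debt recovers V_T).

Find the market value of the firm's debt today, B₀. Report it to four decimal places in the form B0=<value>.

B0=177.6316

d₁ = [ln(V₀/D) + (r + σ²/2)T] / (σ√T)
   = [ln(566.3249/207.1368) + (0.0052 + 0.5·0.4110²)·5.7748] / (0.4110·√5.7748)
   = [1.005788 + 0.517771] / 0.987666 = 1.542586
d₂ = d₁ − σ√T = 1.542586 − 0.987666 = 0.554919
N(d₁) = 0.938534,  N(d₂) = 0.710525,  e^(−rT) = 0.970417
E₀ = V₀·N(d₁) − D·e^(−rT)·N(d₂)
   = 566.3249·0.938534 − 207.1368·0.970417·0.710525 = 388.693318
B₀ = V₀ − E₀ = 566.3249 − 388.693318 = 177.631582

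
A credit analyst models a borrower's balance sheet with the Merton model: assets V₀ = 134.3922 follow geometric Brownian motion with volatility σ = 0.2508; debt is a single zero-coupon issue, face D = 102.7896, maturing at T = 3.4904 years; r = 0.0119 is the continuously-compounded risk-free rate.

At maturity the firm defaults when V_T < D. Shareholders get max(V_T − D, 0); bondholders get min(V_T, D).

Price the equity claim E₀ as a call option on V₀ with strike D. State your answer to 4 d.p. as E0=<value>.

d₁ = [ln(V₀/D) + (r + σ²/2)T] / (σ√T)
   = [ln(134.3922/102.7896) + (0.0119 + 0.5·0.2508²)·3.4904] / (0.2508·√3.4904)
   = [0.268078 + 0.151310] / 0.468560 = 0.895058
d₂ = d₁ − σ√T = 0.895058 − 0.468560 = 0.426498
N(d₁) = 0.814622,  N(d₂) = 0.665127,  e^(−rT) = 0.959315
E₀ = V₀·N(d₁) − D·e^(−rT)·N(d₂)
   = 134.3922·0.814622 − 102.7896·0.959315·0.665127 = 43.892202

E0=43.8922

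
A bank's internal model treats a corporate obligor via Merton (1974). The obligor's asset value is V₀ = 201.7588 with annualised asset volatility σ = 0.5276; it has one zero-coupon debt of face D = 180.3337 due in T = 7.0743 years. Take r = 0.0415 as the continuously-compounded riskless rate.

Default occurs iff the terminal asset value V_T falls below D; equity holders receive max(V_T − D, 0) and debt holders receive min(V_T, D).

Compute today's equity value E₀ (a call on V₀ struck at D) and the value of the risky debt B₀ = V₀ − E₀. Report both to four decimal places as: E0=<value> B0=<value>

E0=123.5842 B0=78.1746

d₁ = [ln(V₀/D) + (r + σ²/2)T] / (σ√T)
   = [ln(201.7588/180.3337) + (0.0415 + 0.5·0.5276²)·7.0743] / (0.5276·√7.0743)
   = [0.112264 + 1.278191] / 1.403287 = 0.990855
d₂ = d₁ − σ√T = 0.990855 − 1.403287 = -0.412432
N(d₁) = 0.839122,  N(d₂) = 0.340012,  e^(−rT) = 0.745587
E₀ = V₀·N(d₁) − D·e^(−rT)·N(d₂)
   = 201.7588·0.839122 − 180.3337·0.745587·0.340012 = 123.584161
B₀ = V₀ − E₀ = 201.7588 − 123.584161 = 78.174639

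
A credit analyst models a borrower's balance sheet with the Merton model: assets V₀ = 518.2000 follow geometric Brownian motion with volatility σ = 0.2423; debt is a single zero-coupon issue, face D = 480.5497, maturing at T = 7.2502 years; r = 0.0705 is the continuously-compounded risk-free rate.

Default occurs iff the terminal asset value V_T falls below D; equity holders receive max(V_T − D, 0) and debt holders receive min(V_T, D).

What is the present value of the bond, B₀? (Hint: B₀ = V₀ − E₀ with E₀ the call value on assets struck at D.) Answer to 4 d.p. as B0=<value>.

d₁ = [ln(V₀/D) + (r + σ²/2)T] / (σ√T)
   = [ln(518.2000/480.5497) + (0.0705 + 0.5·0.2423²)·7.2502] / (0.2423·√7.2502)
   = [0.075431 + 0.723966] / 0.652422 = 1.225276
d₂ = d₁ − σ√T = 1.225276 − 0.652422 = 0.572854
N(d₁) = 0.889764,  N(d₂) = 0.716628,  e^(−rT) = 0.599812
E₀ = V₀·N(d₁) − D·e^(−rT)·N(d₂)
   = 518.2000·0.889764 − 480.5497·0.599812·0.716628 = 254.515347
B₀ = V₀ − E₀ = 518.2000 − 254.515347 = 263.684653

B0=263.6847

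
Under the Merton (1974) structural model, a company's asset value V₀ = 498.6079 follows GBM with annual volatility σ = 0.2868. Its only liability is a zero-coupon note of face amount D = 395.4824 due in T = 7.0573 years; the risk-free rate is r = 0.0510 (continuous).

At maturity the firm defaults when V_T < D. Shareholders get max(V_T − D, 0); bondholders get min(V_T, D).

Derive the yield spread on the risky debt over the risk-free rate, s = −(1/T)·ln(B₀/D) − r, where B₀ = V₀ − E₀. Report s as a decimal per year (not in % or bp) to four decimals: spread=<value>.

spread=0.0186

d₁ = [ln(V₀/D) + (r + σ²/2)T] / (σ√T)
   = [ln(498.6079/395.4824) + (0.0510 + 0.5·0.2868²)·7.0573] / (0.2868·√7.0573)
   = [0.231714 + 0.650169] / 0.761901 = 1.157477
d₂ = d₁ − σ√T = 1.157477 − 0.761901 = 0.395576
N(d₁) = 0.876461,  N(d₂) = 0.653791,  e^(−rT) = 0.697731
E₀ = V₀·N(d₁) − D·e^(−rT)·N(d₂)
   = 498.6079·0.876461 − 395.4824·0.697731·0.653791 = 256.603270
B₀ = V₀ − E₀ = 498.6079 − 256.603270 = 242.004630
spread = −(1/T)·ln(B₀/D) − r = −(1/7.0573)·ln(242.004630/395.4824) − 0.0510 = 0.01859452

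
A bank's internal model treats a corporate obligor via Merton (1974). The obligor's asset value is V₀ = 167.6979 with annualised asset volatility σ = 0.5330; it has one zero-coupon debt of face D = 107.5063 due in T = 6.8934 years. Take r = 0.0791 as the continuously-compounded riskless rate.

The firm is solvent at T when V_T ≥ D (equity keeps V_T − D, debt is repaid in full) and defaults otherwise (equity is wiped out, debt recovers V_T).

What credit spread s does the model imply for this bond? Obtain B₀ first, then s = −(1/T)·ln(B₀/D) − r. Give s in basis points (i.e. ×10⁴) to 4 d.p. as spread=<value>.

spread=481.5291

d₁ = [ln(V₀/D) + (r + σ²/2)T] / (σ√T)
   = [ln(167.6979/107.5063) + (0.0791 + 0.5·0.5330²)·6.8934] / (0.5330·√6.8934)
   = [0.444615 + 1.524437] / 1.399407 = 1.407062
d₂ = d₁ − σ√T = 1.407062 − 1.399407 = 0.007655
N(d₁) = 0.920296,  N(d₂) = 0.503054,  e^(−rT) = 0.579686
E₀ = V₀·N(d₁) − D·e^(−rT)·N(d₂)
   = 167.6979·0.920296 − 107.5063·0.579686·0.503054 = 122.981325
B₀ = V₀ − E₀ = 167.6979 − 122.981325 = 44.716575
spread = −(1/T)·ln(B₀/D) − r = −(1/6.8934)·ln(44.716575/107.5063) − 0.0791 = 0.04815291
in basis points: 0.04815291 × 10⁴ = 481.5291 bp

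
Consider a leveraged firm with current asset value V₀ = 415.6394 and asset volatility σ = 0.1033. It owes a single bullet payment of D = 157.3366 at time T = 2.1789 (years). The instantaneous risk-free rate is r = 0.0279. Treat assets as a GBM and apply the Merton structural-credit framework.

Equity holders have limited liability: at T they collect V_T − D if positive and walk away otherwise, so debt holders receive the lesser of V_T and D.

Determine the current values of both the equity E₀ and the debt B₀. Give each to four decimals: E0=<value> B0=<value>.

E0=267.5826 B0=148.0568

d₁ = [ln(V₀/D) + (r + σ²/2)T] / (σ√T)
   = [ln(415.6394/157.3366) + (0.0279 + 0.5·0.1033²)·2.1789] / (0.1033·√2.1789)
   = [0.971431 + 0.072417] / 0.152482 = 6.845702
d₂ = d₁ − σ√T = 6.845702 − 0.152482 = 6.693220
N(d₁) = 1.000000,  N(d₂) = 1.000000,  e^(−rT) = 0.941020
E₀ = V₀·N(d₁) − D·e^(−rT)·N(d₂)
   = 415.6394·1.000000 − 157.3366·0.941020·1.000000 = 267.582575
B₀ = V₀ − E₀ = 415.6394 − 267.582575 = 148.056825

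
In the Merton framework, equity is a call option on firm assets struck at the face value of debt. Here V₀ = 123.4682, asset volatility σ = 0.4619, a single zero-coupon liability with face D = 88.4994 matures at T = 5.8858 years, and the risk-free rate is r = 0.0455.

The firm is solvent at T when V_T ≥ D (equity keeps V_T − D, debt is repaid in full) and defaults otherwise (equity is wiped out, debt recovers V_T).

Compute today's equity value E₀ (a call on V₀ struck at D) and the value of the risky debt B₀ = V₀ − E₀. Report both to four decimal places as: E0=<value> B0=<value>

d₁ = [ln(V₀/D) + (r + σ²/2)T] / (σ√T)
   = [ln(123.4682/88.4994) + (0.0455 + 0.5·0.4619²)·5.8858] / (0.4619·√5.8858)
   = [0.332988 + 0.895676] / 1.120600 = 1.096434
d₂ = d₁ − σ√T = 1.096434 − 1.120600 = -0.024166
N(d₁) = 0.863556,  N(d₂) = 0.490360,  e^(−rT) = 0.765058
E₀ = V₀·N(d₁) − D·e^(−rT)·N(d₂)
   = 123.4682·0.863556 − 88.4994·0.765058·0.490360 = 73.420769
B₀ = V₀ − E₀ = 123.4682 − 73.420769 = 50.047431

E0=73.4208 B0=50.0474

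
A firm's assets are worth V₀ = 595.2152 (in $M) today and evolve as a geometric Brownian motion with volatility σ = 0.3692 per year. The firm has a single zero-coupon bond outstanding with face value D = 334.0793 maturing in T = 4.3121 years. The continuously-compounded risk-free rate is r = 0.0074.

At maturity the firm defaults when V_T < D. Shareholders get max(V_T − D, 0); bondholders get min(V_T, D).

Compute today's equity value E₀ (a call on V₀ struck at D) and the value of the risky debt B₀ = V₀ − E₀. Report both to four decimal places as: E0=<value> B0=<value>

d₁ = [ln(V₀/D) + (r + σ²/2)T] / (σ√T)
   = [ln(595.2152/334.0793) + (0.0074 + 0.5·0.3692²)·4.3121] / (0.3692·√4.3121)
   = [0.577545 + 0.325798] / 0.766666 = 1.178274
d₂ = d₁ − σ√T = 1.178274 − 0.766666 = 0.411608
N(d₁) = 0.880656,  N(d₂) = 0.659687,  e^(−rT) = 0.968594
E₀ = V₀·N(d₁) − D·e^(−rT)·N(d₂)
   = 595.2152·0.880656 − 334.0793·0.968594·0.659687 = 310.713806
B₀ = V₀ − E₀ = 595.2152 − 310.713806 = 284.501394

E0=310.7138 B0=284.5014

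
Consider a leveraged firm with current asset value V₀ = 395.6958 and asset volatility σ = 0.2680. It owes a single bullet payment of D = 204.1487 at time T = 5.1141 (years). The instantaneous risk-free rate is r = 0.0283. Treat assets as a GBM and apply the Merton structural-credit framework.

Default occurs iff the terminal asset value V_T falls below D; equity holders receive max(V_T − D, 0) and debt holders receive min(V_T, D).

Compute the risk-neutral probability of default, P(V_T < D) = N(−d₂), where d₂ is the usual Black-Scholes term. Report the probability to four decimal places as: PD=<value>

d₁ = [ln(V₀/D) + (r + σ²/2)T] / (σ√T)
   = [ln(395.6958/204.1487) + (0.0283 + 0.5·0.2680²)·5.1141] / (0.2680·√5.1141)
   = [0.661797 + 0.328387] / 0.606065 = 1.633790
d₂ = d₁ − σ√T = 1.633790 − 0.606065 = 1.027725
risk-neutral PD = N(−d₂) = N(-1.027725) = 0.152040

PD=0.1520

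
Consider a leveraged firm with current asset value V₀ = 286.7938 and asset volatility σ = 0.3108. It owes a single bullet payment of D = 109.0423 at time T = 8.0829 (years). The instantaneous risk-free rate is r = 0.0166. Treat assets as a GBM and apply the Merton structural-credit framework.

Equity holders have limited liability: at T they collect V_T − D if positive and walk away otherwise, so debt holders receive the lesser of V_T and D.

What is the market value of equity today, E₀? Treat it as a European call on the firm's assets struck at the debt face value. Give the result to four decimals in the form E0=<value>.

E0=198.4149

d₁ = [ln(V₀/D) + (r + σ²/2)T] / (σ√T)
   = [ln(286.7938/109.0423) + (0.0166 + 0.5·0.3108²)·8.0829] / (0.3108·√8.0829)
   = [0.967028 + 0.524567] / 0.883618 = 1.688053
d₂ = d₁ − σ√T = 1.688053 − 0.883618 = 0.804435
N(d₁) = 0.954299,  N(d₂) = 0.789427,  e^(−rT) = 0.874436
E₀ = V₀·N(d₁) − D·e^(−rT)·N(d₂)
   = 286.7938·0.954299 − 109.0423·0.874436·0.789427 = 198.414894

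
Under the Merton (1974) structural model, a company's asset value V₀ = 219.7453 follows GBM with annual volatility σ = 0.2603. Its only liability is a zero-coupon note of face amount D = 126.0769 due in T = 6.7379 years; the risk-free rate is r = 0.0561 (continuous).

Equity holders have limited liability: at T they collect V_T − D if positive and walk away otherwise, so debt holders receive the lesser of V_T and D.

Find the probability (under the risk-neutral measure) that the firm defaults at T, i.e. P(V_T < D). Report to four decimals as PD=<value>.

d₁ = [ln(V₀/D) + (r + σ²/2)T] / (σ√T)
   = [ln(219.7453/126.0769) + (0.0561 + 0.5·0.2603²)·6.7379] / (0.2603·√6.7379)
   = [0.555577 + 0.606263] / 0.675673 = 1.719531
d₂ = d₁ − σ√T = 1.719531 − 0.675673 = 1.043858
risk-neutral PD = N(−d₂) = N(-1.043858) = 0.148276

PD=0.1483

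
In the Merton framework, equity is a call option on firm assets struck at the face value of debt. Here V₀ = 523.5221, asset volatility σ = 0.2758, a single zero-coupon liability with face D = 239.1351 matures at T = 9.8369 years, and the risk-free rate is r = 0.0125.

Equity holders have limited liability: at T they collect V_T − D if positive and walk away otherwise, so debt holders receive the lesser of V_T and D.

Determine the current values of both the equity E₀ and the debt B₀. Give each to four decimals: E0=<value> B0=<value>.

E0=332.6480 B0=190.8741

d₁ = [ln(V₀/D) + (r + σ²/2)T] / (σ√T)
   = [ln(523.5221/239.1351) + (0.0125 + 0.5·0.2758²)·9.8369] / (0.2758·√9.8369)
   = [0.783551 + 0.497086] / 0.865015 = 1.480480
d₂ = d₁ − σ√T = 1.480480 − 0.865015 = 0.615466
N(d₁) = 0.930627,  N(d₂) = 0.730876,  e^(−rT) = 0.884298
E₀ = V₀·N(d₁) − D·e^(−rT)·N(d₂)
   = 523.5221·0.930627 − 239.1351·0.884298·0.730876 = 332.648027
B₀ = V₀ − E₀ = 523.5221 − 332.648027 = 190.874073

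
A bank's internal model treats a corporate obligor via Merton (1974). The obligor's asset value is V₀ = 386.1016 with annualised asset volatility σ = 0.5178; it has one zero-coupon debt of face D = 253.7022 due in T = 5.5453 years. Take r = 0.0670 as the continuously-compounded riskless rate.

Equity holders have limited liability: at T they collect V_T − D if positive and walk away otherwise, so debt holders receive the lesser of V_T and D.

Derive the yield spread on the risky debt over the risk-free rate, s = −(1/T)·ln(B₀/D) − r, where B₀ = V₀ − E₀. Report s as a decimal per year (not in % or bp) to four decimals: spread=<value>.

spread=0.0530

d₁ = [ln(V₀/D) + (r + σ²/2)T] / (σ√T)
   = [ln(386.1016/253.7022) + (0.0670 + 0.5·0.5178²)·5.5453] / (0.5178·√5.5453)
   = [0.419939 + 1.114929] / 1.219339 = 1.258771
d₂ = d₁ − σ√T = 1.258771 − 1.219339 = 0.039431
N(d₁) = 0.895943,  N(d₂) = 0.515727,  e^(−rT) = 0.689675
E₀ = V₀·N(d₁) − D·e^(−rT)·N(d₂)
   = 386.1016·0.895943 − 253.7022·0.689675·0.515727 = 255.687434
B₀ = V₀ − E₀ = 386.1016 − 255.687434 = 130.414166
spread = −(1/T)·ln(B₀/D) − r = −(1/5.5453)·ln(130.414166/253.7022) − 0.0670 = 0.05300178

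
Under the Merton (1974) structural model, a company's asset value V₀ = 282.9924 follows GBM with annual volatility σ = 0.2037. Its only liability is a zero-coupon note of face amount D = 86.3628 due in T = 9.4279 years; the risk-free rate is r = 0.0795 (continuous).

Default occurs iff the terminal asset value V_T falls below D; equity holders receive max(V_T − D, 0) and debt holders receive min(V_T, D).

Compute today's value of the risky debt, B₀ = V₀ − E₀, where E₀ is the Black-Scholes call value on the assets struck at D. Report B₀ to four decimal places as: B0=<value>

d₁ = [ln(V₀/D) + (r + σ²/2)T] / (σ√T)
   = [ln(282.9924/86.3628) + (0.0795 + 0.5·0.2037²)·9.4279] / (0.2037·√9.4279)
   = [1.186863 + 0.945117] / 0.625459 = 3.408668
d₂ = d₁ − σ√T = 3.408668 − 0.625459 = 2.783209
N(d₁) = 0.999674,  N(d₂) = 0.997309,  e^(−rT) = 0.472594
E₀ = V₀·N(d₁) − D·e^(−rT)·N(d₂)
   = 282.9924·0.999674 − 86.3628·0.472594·0.997309 = 242.195306
B₀ = V₀ − E₀ = 282.9924 − 242.195306 = 40.797094

B0=40.7971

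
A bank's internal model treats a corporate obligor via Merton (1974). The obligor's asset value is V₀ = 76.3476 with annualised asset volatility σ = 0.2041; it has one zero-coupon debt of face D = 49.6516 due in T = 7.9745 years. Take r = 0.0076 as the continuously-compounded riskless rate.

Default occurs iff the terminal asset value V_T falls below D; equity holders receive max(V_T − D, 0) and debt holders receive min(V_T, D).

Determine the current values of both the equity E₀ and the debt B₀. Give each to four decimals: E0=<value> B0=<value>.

d₁ = [ln(V₀/D) + (r + σ²/2)T] / (σ√T)
   = [ln(76.3476/49.6516) + (0.0076 + 0.5·0.2041²)·7.9745] / (0.2041·√7.9745)
   = [0.430266 + 0.226702] / 0.576361 = 1.139855
d₂ = d₁ − σ√T = 1.139855 − 0.576361 = 0.563494
N(d₁) = 0.872827,  N(d₂) = 0.713451,  e^(−rT) = 0.941194
E₀ = V₀·N(d₁) − D·e^(−rT)·N(d₂)
   = 76.3476·0.872827 − 49.6516·0.941194·0.713451 = 33.297401
B₀ = V₀ − E₀ = 76.3476 − 33.297401 = 43.050199

E0=33.2974 B0=43.0502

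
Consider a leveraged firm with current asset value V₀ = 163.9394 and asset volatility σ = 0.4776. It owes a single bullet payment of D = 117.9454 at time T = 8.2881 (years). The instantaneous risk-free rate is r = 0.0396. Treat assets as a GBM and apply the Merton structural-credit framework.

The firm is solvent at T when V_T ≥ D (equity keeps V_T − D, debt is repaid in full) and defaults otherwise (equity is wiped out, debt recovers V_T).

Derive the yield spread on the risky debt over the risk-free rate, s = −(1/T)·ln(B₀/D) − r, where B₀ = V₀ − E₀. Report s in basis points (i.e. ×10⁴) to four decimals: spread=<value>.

d₁ = [ln(V₀/D) + (r + σ²/2)T] / (σ√T)
   = [ln(163.9394/117.9454) + (0.0396 + 0.5·0.4776²)·8.2881] / (0.4776·√8.2881)
   = [0.329275 + 1.273474] / 1.374966 = 1.165665
d₂ = d₁ − σ√T = 1.165665 − 1.374966 = -0.209301
N(d₁) = 0.878125,  N(d₂) = 0.417107,  e^(−rT) = 0.720213
E₀ = V₀·N(d₁) − D·e^(−rT)·N(d₂)
   = 163.9394·0.878125 − 117.9454·0.720213·0.417107 = 108.527833
B₀ = V₀ − E₀ = 163.9394 − 108.527833 = 55.411567
spread = −(1/T)·ln(B₀/D) − r = −(1/8.2881)·ln(55.411567/117.9454) − 0.0396 = 0.05154676
in basis points: 0.05154676 × 10⁴ = 515.4676 bp

spread=515.4676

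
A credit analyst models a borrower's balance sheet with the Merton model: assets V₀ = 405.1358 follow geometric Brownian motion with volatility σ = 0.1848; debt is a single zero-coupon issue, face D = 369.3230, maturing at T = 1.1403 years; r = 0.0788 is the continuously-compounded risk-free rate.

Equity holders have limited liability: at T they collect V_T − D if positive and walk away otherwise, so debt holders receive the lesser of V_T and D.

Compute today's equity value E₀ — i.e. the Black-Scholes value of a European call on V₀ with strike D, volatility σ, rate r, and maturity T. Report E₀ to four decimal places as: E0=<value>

d₁ = [ln(V₀/D) + (r + σ²/2)T] / (σ√T)
   = [ln(405.1358/369.3230) + (0.0788 + 0.5·0.1848²)·1.1403] / (0.1848·√1.1403)
   = [0.092551 + 0.109327] / 0.197338 = 1.023002
d₂ = d₁ − σ√T = 1.023002 − 0.197338 = 0.825664
N(d₁) = 0.846847,  N(d₂) = 0.795503,  e^(−rT) = 0.914063
E₀ = V₀·N(d₁) − D·e^(−rT)·N(d₂)
   = 405.1358·0.846847 − 369.3230·0.914063·0.795503 = 74.538499

E0=74.5385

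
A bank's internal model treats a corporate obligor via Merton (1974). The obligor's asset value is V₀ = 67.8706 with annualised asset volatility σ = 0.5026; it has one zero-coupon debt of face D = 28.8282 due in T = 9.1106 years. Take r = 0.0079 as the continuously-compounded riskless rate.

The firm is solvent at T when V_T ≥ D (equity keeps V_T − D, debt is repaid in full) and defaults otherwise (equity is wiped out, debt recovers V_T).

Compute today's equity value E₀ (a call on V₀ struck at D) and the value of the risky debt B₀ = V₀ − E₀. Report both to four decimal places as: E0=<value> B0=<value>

d₁ = [ln(V₀/D) + (r + σ²/2)T] / (σ√T)
   = [ln(67.8706/28.8282) + (0.0079 + 0.5·0.5026²)·9.1106] / (0.5026·√9.1106)
   = [0.856249 + 1.222673] / 1.517036 = 1.370384
d₂ = d₁ − σ√T = 1.370384 − 1.517036 = -0.146652
N(d₁) = 0.914716,  N(d₂) = 0.441703,  e^(−rT) = 0.930555
E₀ = V₀·N(d₁) − D·e^(−rT)·N(d₂)
   = 67.8706·0.914716 − 28.8282·0.930555·0.441703 = 50.233121
B₀ = V₀ − E₀ = 67.8706 − 50.233121 = 17.637479

E0=50.2331 B0=17.6375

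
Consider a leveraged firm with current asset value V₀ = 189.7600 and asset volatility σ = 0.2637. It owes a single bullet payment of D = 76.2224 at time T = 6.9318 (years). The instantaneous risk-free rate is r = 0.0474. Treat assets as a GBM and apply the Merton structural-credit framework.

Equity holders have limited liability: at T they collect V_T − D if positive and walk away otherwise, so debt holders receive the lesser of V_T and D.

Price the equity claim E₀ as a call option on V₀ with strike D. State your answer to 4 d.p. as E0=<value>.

d₁ = [ln(V₀/D) + (r + σ²/2)T] / (σ√T)
   = [ln(189.7600/76.2224) + (0.0474 + 0.5·0.2637²)·6.9318] / (0.2637·√6.9318)
   = [0.912105 + 0.569578] / 0.694278 = 2.134136
d₂ = d₁ − σ√T = 2.134136 − 0.694278 = 1.439858
N(d₁) = 0.983584,  N(d₂) = 0.925046,  e^(−rT) = 0.719954
E₀ = V₀·N(d₁) − D·e^(−rT)·N(d₂)
   = 189.7600·0.983584 − 76.2224·0.719954·0.925046 = 135.881486

E0=135.8815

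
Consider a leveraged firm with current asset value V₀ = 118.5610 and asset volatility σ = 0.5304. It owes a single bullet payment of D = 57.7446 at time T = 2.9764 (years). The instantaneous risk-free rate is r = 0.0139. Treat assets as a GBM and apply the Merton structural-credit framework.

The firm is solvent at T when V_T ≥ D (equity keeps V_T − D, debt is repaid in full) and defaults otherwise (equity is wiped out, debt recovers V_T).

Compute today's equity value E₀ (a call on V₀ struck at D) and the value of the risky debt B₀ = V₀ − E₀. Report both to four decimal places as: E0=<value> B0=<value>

E0=71.0804 B0=47.4806

d₁ = [ln(V₀/D) + (r + σ²/2)T] / (σ√T)
   = [ln(118.5610/57.7446) + (0.0139 + 0.5·0.5304²)·2.9764] / (0.5304·√2.9764)
   = [0.719398 + 0.460039] / 0.915059 = 1.288918
d₂ = d₁ − σ√T = 1.288918 − 0.915059 = 0.373859
N(d₁) = 0.901287,  N(d₂) = 0.645745,  e^(−rT) = 0.959472
E₀ = V₀·N(d₁) − D·e^(−rT)·N(d₂)
   = 118.5610·0.901287 − 57.7446·0.959472·0.645745 = 71.080360
B₀ = V₀ − E₀ = 118.5610 − 71.080360 = 47.480640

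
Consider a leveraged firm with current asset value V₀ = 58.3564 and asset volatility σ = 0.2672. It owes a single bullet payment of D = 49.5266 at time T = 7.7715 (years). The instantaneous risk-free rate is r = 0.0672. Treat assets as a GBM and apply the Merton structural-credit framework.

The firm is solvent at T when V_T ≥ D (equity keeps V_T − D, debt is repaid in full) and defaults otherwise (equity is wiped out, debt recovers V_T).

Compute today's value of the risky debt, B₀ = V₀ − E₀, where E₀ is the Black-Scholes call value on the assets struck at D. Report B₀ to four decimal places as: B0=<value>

d₁ = [ln(V₀/D) + (r + σ²/2)T] / (σ√T)
   = [ln(58.3564/49.5266) + (0.0672 + 0.5·0.2672²)·7.7715] / (0.2672·√7.7715)
   = [0.164059 + 0.799671] / 0.744884 = 1.293799
d₂ = d₁ − σ√T = 1.293799 − 0.744884 = 0.548914
N(d₁) = 0.902132,  N(d₂) = 0.708468,  e^(−rT) = 0.593187
E₀ = V₀·N(d₁) − D·e^(−rT)·N(d₂)
   = 58.3564·0.902132 − 49.5266·0.593187·0.708468 = 31.831442
B₀ = V₀ − E₀ = 58.3564 − 31.831442 = 26.524958

B0=26.5250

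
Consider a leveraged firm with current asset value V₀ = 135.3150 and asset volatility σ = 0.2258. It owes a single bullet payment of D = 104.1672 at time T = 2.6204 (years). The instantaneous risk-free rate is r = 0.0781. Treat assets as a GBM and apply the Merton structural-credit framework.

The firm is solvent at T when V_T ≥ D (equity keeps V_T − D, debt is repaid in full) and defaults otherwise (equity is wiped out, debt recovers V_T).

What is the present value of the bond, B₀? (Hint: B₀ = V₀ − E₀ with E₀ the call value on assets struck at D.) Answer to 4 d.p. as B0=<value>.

B0=83.0324

d₁ = [ln(V₀/D) + (r + σ²/2)T] / (σ√T)
   = [ln(135.3150/104.1672) + (0.0781 + 0.5·0.2258²)·2.6204] / (0.2258·√2.6204)
   = [0.261608 + 0.271455] / 0.365517 = 1.458380
d₂ = d₁ − σ√T = 1.458380 − 0.365517 = 1.092862
N(d₁) = 0.927632,  N(d₂) = 0.862773,  e^(−rT) = 0.814930
E₀ = V₀·N(d₁) − D·e^(−rT)·N(d₂)
   = 135.3150·0.927632 − 104.1672·0.814930·0.862773 = 52.282633
B₀ = V₀ − E₀ = 135.3150 − 52.282633 = 83.032367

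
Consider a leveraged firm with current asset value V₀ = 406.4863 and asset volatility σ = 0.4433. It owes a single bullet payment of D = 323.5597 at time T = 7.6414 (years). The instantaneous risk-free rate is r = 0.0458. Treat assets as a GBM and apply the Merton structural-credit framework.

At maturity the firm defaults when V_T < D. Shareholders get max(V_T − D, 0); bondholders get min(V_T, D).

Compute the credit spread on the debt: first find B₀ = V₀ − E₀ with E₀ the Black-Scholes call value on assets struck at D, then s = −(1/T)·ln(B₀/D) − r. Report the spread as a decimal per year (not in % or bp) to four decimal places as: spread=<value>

spread=0.0482

d₁ = [ln(V₀/D) + (r + σ²/2)T] / (σ√T)
   = [ln(406.4863/323.5597) + (0.0458 + 0.5·0.4433²)·7.6414] / (0.4433·√7.6414)
   = [0.228167 + 1.100801] / 1.225418 = 1.084501
d₂ = d₁ − σ√T = 1.084501 − 1.225418 = -0.140917
N(d₁) = 0.860929,  N(d₂) = 0.443968,  e^(−rT) = 0.704705
E₀ = V₀·N(d₁) − D·e^(−rT)·N(d₂)
   = 406.4863·0.860929 − 323.5597·0.704705·0.443968 = 248.724769
B₀ = V₀ − E₀ = 406.4863 − 248.724769 = 157.761531
spread = −(1/T)·ln(B₀/D) − r = −(1/7.6414)·ln(157.761531/323.5597) − 0.0458 = 0.04820097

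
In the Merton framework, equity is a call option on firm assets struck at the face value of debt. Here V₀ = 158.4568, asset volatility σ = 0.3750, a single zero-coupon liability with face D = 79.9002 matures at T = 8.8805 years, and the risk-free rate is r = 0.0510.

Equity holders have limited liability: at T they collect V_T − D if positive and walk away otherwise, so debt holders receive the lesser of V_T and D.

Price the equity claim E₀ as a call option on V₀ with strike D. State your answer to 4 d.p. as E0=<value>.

E0=114.9679

d₁ = [ln(V₀/D) + (r + σ²/2)T] / (σ√T)
   = [ln(158.4568/79.9002) + (0.0510 + 0.5·0.3750²)·8.8805] / (0.3750·√8.8805)
   = [0.684704 + 1.077316] / 1.117506 = 1.576742
d₂ = d₁ − σ√T = 1.576742 − 1.117506 = 0.459236
N(d₁) = 0.942573,  N(d₂) = 0.676968,  e^(−rT) = 0.635778
E₀ = V₀·N(d₁) − D·e^(−rT)·N(d₂)
   = 158.4568·0.942573 − 79.9002·0.635778·0.676968 = 114.967887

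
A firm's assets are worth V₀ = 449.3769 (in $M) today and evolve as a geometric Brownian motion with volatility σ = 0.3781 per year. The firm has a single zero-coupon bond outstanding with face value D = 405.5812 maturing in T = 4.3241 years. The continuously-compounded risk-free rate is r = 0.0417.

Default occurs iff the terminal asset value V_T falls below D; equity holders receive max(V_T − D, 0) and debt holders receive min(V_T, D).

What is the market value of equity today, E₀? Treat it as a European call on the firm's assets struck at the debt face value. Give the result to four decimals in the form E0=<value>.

d₁ = [ln(V₀/D) + (r + σ²/2)T] / (σ√T)
   = [ln(449.3769/405.5812) + (0.0417 + 0.5·0.3781²)·4.3241] / (0.3781·√4.3241)
   = [0.102541 + 0.489401] / 0.786239 = 0.752878
d₂ = d₁ − σ√T = 0.752878 − 0.786239 = -0.033361
N(d₁) = 0.774238,  N(d₂) = 0.486693,  e^(−rT) = 0.835007
E₀ = V₀·N(d₁) − D·e^(−rT)·N(d₂)
   = 449.3769·0.774238 − 405.5812·0.835007·0.486693 = 183.099702

E0=183.0997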